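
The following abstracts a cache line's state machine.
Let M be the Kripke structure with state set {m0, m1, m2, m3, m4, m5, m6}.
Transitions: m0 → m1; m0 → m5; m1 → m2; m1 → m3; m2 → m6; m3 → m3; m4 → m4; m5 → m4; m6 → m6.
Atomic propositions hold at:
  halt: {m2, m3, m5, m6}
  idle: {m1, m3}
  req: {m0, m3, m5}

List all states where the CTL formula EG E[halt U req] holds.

{m3}

E[halt U req]: least fixpoint, start Z0 = Sat(req) = {m0, m3, m5}, add states in Sat(halt) with some successor in Z. Already a fixed point.
Sat(E[halt U req]) = {m0, m3, m5}
EG E[halt U req]: greatest fixpoint, start Z0 = {m0, m3, m5}, keep only states in Sat with some successor in Z. Z1 = {m0, m3}; Z2 = {m3}; fixed.
Sat(EG E[halt U req]) = {m3}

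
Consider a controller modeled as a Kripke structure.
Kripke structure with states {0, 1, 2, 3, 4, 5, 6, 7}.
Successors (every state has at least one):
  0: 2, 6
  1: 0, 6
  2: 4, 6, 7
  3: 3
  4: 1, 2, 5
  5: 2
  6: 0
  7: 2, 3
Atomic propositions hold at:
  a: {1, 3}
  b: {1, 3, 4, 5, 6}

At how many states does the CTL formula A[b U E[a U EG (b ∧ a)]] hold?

1

Sat(b ∧ a) = {1, 3}
EG (b ∧ a): greatest fixpoint, start Z0 = {1, 3}, keep only states in Sat with some successor in Z. Z1 = {3}; fixed.
Sat(EG (b ∧ a)) = {3}
E[a U EG (b ∧ a)]: least fixpoint, start Z0 = Sat(EG (b ∧ a)) = {3}, add states in Sat(a) with some successor in Z. Already a fixed point.
Sat(E[a U EG (b ∧ a)]) = {3}
A[b U E[a U EG (b ∧ a)]]: least fixpoint, start Z0 = Sat(E[a U EG (b ∧ a)]) = {3}, add states in Sat(b) with every successor in Z. Already a fixed point.
Sat(A[b U E[a U EG (b ∧ a)]]) = {3}
|Sat(A[b U E[a U EG (b ∧ a)]])| = |{3}| = 1.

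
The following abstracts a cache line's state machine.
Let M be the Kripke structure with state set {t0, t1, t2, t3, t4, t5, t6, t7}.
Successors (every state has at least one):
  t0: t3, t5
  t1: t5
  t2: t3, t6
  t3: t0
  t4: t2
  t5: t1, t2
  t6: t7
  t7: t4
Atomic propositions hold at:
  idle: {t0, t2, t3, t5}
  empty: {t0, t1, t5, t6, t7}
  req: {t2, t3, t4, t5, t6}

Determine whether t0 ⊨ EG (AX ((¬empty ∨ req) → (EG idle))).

Yes

Sat(¬empty) = {t2, t3, t4}
Sat(¬empty ∨ req) = {t2, t3, t4, t5, t6}
EG idle: greatest fixpoint, start Z0 = {t0, t2, t3, t5}, keep only states in Sat with some successor in Z. Already a fixed point.
Sat(EG idle) = {t0, t2, t3, t5}
Sat((¬empty ∨ req) → (EG idle)) = {t0, t1, t2, t3, t5, t7}
Sat(AX ((¬empty ∨ req) → (EG idle))) = {s : every successor in {t0, t1, t2, t3, t5, t7}} = {t0, t1, t3, t4, t5, t6}
EG (AX ((¬empty ∨ req) → (EG idle))): greatest fixpoint, start Z0 = {t0, t1, t3, t4, t5, t6}, keep only states in Sat with some successor in Z. Z1 = {t0, t1, t3, t5}; fixed.
Sat(EG (AX ((¬empty ∨ req) → (EG idle)))) = {t0, t1, t3, t5}
t0 ∈ Sat(EG (AX ((¬empty ∨ req) → (EG idle)))) = {t0, t1, t3, t5}, so the formula holds at t0.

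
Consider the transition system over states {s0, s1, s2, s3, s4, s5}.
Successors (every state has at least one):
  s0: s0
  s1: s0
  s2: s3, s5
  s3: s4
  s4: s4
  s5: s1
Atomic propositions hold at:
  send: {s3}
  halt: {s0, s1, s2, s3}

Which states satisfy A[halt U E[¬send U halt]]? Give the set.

{s0, s1, s2, s3, s5}

Sat(¬send) = {s0, s1, s2, s4, s5}
E[¬send U halt]: least fixpoint, start Z0 = Sat(halt) = {s0, s1, s2, s3}, add states in Sat(¬send) with some successor in Z. Z1 = {s0, s1, s2, s3, s5}; fixed.
Sat(E[¬send U halt]) = {s0, s1, s2, s3, s5}
A[halt U E[¬send U halt]]: least fixpoint, start Z0 = Sat(E[¬send U halt]) = {s0, s1, s2, s3, s5}, add states in Sat(halt) with every successor in Z. Already a fixed point.
Sat(A[halt U E[¬send U halt]]) = {s0, s1, s2, s3, s5}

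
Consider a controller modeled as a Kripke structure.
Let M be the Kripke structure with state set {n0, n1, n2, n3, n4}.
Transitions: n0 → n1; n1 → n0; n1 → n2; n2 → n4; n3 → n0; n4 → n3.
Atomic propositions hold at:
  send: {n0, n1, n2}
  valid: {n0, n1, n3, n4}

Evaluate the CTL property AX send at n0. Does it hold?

Sat(AX send) = {s : every successor in {n0, n1, n2}} = {n0, n1, n3}
n0 ∈ Sat(AX send) = {n0, n1, n3}, so the formula holds at n0.

Yes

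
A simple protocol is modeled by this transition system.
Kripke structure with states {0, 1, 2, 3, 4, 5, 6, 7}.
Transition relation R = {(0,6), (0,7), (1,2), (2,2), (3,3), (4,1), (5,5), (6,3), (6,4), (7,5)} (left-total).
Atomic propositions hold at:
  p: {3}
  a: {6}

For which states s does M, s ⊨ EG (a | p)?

{3, 6}

Sat(a | p) = {3, 6}
EG (a | p): greatest fixpoint, start Z0 = {3, 6}, keep only states in Sat with some successor in Z. Already a fixed point.
Sat(EG (a | p)) = {3, 6}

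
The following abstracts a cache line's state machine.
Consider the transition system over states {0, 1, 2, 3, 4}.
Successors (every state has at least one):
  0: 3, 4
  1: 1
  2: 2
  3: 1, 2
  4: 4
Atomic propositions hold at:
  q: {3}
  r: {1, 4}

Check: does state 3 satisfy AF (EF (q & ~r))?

Yes

Sat(~r) = {0, 2, 3}
Sat(q & ~r) = {3}
EF (q & ~r): least fixpoint, start Z0 = {3}, add states with some successor in Z. Z1 = {0, 3}; fixed.
Sat(EF (q & ~r)) = {0, 3}
AF (EF (q & ~r)): least fixpoint, start Z0 = {0, 3}, add states with every successor in Z. Already a fixed point.
Sat(AF (EF (q & ~r))) = {0, 3}
3 ∈ Sat(AF (EF (q & ~r))) = {0, 3}, so the formula holds at 3.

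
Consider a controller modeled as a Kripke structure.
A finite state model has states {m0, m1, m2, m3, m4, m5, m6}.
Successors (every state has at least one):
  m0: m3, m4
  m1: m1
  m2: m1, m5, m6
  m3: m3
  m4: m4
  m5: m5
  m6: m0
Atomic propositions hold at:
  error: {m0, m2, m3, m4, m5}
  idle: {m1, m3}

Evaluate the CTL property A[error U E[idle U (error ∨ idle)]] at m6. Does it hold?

No

Sat(error ∨ idle) = {m0, m1, m2, m3, m4, m5}
E[idle U (error ∨ idle)]: least fixpoint, start Z0 = Sat((error ∨ idle)) = {m0, m1, m2, m3, m4, m5}, add states in Sat(idle) with some successor in Z. Already a fixed point.
Sat(E[idle U (error ∨ idle)]) = {m0, m1, m2, m3, m4, m5}
A[error U E[idle U (error ∨ idle)]]: least fixpoint, start Z0 = Sat(E[idle U (error ∨ idle)]) = {m0, m1, m2, m3, m4, m5}, add states in Sat(error) with every successor in Z. Already a fixed point.
Sat(A[error U E[idle U (error ∨ idle)]]) = {m0, m1, m2, m3, m4, m5}
m6 ∉ Sat(A[error U E[idle U (error ∨ idle)]]) = {m0, m1, m2, m3, m4, m5}, so the formula does not hold at m6.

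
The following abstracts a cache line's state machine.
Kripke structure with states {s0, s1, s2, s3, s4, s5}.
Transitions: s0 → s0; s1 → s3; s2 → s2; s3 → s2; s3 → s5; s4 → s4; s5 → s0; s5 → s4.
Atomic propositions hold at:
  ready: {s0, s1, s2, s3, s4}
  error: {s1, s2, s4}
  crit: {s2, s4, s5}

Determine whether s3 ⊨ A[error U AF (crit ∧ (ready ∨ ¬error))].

Sat(¬error) = {s0, s3, s5}
Sat(ready ∨ ¬error) = {s0, s1, s2, s3, s4, s5}
Sat(crit ∧ (ready ∨ ¬error)) = {s2, s4, s5}
AF (crit ∧ (ready ∨ ¬error)): least fixpoint, start Z0 = {s2, s4, s5}, add states with every successor in Z. Z1 = {s2, s3, s4, s5}; Z2 = {s1, s2, s3, s4, s5}; fixed.
Sat(AF (crit ∧ (ready ∨ ¬error))) = {s1, s2, s3, s4, s5}
A[error U AF (crit ∧ (ready ∨ ¬error))]: least fixpoint, start Z0 = Sat(AF (crit ∧ (ready ∨ ¬error))) = {s1, s2, s3, s4, s5}, add states in Sat(error) with every successor in Z. Already a fixed point.
Sat(A[error U AF (crit ∧ (ready ∨ ¬error))]) = {s1, s2, s3, s4, s5}
s3 ∈ Sat(A[error U AF (crit ∧ (ready ∨ ¬error))]) = {s1, s2, s3, s4, s5}, so the formula holds at s3.

Yes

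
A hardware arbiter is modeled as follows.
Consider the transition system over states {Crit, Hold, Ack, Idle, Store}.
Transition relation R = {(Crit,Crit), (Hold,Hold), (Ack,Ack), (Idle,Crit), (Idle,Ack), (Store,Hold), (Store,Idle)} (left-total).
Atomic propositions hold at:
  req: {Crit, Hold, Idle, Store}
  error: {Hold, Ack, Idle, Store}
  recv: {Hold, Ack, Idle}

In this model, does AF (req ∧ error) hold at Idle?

Sat(req ∧ error) = {Hold, Idle, Store}
AF (req ∧ error): least fixpoint, start Z0 = {Hold, Idle, Store}, add states with every successor in Z. Already a fixed point.
Sat(AF (req ∧ error)) = {Hold, Idle, Store}
Idle ∈ Sat(AF (req ∧ error)) = {Hold, Idle, Store}, so the formula holds at Idle.

Yes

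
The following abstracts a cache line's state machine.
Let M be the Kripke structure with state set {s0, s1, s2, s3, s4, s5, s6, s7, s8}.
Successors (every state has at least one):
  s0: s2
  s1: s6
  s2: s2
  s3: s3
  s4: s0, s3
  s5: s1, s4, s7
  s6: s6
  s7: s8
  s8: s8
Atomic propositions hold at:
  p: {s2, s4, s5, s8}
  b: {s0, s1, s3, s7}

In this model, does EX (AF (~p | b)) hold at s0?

Sat(~p) = {s0, s1, s3, s6, s7}
Sat(~p | b) = {s0, s1, s3, s6, s7}
AF (~p | b): least fixpoint, start Z0 = {s0, s1, s3, s6, s7}, add states with every successor in Z. Z1 = {s0, s1, s3, s4, s6, s7}; Z2 = {s0, s1, s3, s4, s5, s6, s7}; fixed.
Sat(AF (~p | b)) = {s0, s1, s3, s4, s5, s6, s7}
Sat(EX (AF (~p | b))) = {s : some successor in {s0, s1, s3, s4, s5, s6, s7}} = {s1, s3, s4, s5, s6}
s0 ∉ Sat(EX (AF (~p | b))) = {s1, s3, s4, s5, s6}, so the formula does not hold at s0.

No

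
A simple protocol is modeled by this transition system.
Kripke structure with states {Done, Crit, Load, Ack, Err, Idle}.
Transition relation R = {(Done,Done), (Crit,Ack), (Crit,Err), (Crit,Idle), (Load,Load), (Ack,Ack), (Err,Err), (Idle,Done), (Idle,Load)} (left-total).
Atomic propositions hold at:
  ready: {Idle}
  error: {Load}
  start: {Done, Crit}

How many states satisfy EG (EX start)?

2

Sat(EX start) = {s : some successor in {Done, Crit}} = {Done, Idle}
EG (EX start): greatest fixpoint, start Z0 = {Done, Idle}, keep only states in Sat with some successor in Z. Already a fixed point.
Sat(EG (EX start)) = {Done, Idle}
|Sat(EG (EX start))| = |{Done, Idle}| = 2.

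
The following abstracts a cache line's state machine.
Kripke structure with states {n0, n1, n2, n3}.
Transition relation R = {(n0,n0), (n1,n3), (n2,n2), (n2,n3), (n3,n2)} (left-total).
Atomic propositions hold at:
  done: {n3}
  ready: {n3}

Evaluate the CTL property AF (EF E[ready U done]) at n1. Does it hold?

E[ready U done]: least fixpoint, start Z0 = Sat(done) = {n3}, add states in Sat(ready) with some successor in Z. Already a fixed point.
Sat(E[ready U done]) = {n3}
EF E[ready U done]: least fixpoint, start Z0 = {n3}, add states with some successor in Z. Z1 = {n1, n2, n3}; fixed.
Sat(EF E[ready U done]) = {n1, n2, n3}
AF (EF E[ready U done]): least fixpoint, start Z0 = {n1, n2, n3}, add states with every successor in Z. Already a fixed point.
Sat(AF (EF E[ready U done])) = {n1, n2, n3}
n1 ∈ Sat(AF (EF E[ready U done])) = {n1, n2, n3}, so the formula holds at n1.

Yes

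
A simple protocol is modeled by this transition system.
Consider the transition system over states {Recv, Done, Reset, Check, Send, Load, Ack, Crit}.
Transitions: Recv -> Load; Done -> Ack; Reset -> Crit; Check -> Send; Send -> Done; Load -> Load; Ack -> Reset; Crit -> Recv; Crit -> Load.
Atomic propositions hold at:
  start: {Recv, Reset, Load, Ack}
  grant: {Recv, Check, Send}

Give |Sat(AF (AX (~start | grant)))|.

5

Sat(~start) = {Done, Check, Send, Crit}
Sat(~start | grant) = {Recv, Done, Check, Send, Crit}
Sat(AX (~start | grant)) = {s : every successor in {Recv, Done, Check, Send, Crit}} = {Reset, Check, Send}
AF (AX (~start | grant)): least fixpoint, start Z0 = {Reset, Check, Send}, add states with every successor in Z. Z1 = {Reset, Check, Send, Ack}; Z2 = {Done, Reset, Check, Send, Ack}; fixed.
Sat(AF (AX (~start | grant))) = {Done, Reset, Check, Send, Ack}
|Sat(AF (AX (~start | grant)))| = |{Done, Reset, Check, Send, Ack}| = 5.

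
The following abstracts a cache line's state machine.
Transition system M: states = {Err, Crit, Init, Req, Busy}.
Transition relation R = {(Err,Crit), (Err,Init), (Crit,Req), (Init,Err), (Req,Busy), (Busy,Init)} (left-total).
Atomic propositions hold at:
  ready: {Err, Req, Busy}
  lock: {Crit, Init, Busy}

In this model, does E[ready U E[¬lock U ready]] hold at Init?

Sat(¬lock) = {Err, Req}
E[¬lock U ready]: least fixpoint, start Z0 = Sat(ready) = {Err, Req, Busy}, add states in Sat(¬lock) with some successor in Z. Already a fixed point.
Sat(E[¬lock U ready]) = {Err, Req, Busy}
E[ready U E[¬lock U ready]]: least fixpoint, start Z0 = Sat(E[¬lock U ready]) = {Err, Req, Busy}, add states in Sat(ready) with some successor in Z. Already a fixed point.
Sat(E[ready U E[¬lock U ready]]) = {Err, Req, Busy}
Init ∉ Sat(E[ready U E[¬lock U ready]]) = {Err, Req, Busy}, so the formula does not hold at Init.

No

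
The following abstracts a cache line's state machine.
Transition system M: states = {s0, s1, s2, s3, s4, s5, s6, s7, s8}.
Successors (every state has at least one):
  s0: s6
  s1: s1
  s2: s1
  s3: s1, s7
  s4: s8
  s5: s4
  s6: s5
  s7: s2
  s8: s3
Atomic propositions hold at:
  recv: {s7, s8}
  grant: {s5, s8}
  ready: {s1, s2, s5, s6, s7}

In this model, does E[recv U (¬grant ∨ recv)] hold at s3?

Sat(¬grant) = {s0, s1, s2, s3, s4, s6, s7}
Sat(¬grant ∨ recv) = {s0, s1, s2, s3, s4, s6, s7, s8}
E[recv U (¬grant ∨ recv)]: least fixpoint, start Z0 = Sat((¬grant ∨ recv)) = {s0, s1, s2, s3, s4, s6, s7, s8}, add states in Sat(recv) with some successor in Z. Already a fixed point.
Sat(E[recv U (¬grant ∨ recv)]) = {s0, s1, s2, s3, s4, s6, s7, s8}
s3 ∈ Sat(E[recv U (¬grant ∨ recv)]) = {s0, s1, s2, s3, s4, s6, s7, s8}, so the formula holds at s3.

Yes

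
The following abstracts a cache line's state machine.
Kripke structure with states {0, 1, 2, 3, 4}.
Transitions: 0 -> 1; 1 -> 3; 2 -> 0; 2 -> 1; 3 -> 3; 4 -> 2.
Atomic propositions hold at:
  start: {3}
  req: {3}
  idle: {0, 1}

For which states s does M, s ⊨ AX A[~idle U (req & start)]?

{1, 3}

Sat(~idle) = {2, 3, 4}
Sat(req & start) = {3}
A[~idle U (req & start)]: least fixpoint, start Z0 = Sat((req & start)) = {3}, add states in Sat(~idle) with every successor in Z. Already a fixed point.
Sat(A[~idle U (req & start)]) = {3}
Sat(AX A[~idle U (req & start)]) = {s : every successor in {3}} = {1, 3}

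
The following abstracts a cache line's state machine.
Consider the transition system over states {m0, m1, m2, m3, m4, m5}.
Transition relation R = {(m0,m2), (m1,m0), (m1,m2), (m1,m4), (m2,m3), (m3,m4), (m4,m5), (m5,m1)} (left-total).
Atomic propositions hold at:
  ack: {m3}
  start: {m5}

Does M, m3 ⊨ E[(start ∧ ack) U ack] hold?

Yes

Sat(start ∧ ack) = ∅
E[(start ∧ ack) U ack]: least fixpoint, start Z0 = Sat(ack) = {m3}, add states in Sat(start ∧ ack) with some successor in Z. Already a fixed point.
Sat(E[(start ∧ ack) U ack]) = {m3}
m3 ∈ Sat(E[(start ∧ ack) U ack]) = {m3}, so the formula holds at m3.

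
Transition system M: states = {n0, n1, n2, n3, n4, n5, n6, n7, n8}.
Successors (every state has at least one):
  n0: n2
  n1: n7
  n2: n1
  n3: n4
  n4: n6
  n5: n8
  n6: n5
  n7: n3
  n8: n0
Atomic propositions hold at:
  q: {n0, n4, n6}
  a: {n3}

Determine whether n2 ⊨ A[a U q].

A[a U q]: least fixpoint, start Z0 = Sat(q) = {n0, n4, n6}, add states in Sat(a) with every successor in Z. Z1 = {n0, n3, n4, n6}; fixed.
Sat(A[a U q]) = {n0, n3, n4, n6}
n2 ∉ Sat(A[a U q]) = {n0, n3, n4, n6}, so the formula does not hold at n2.

No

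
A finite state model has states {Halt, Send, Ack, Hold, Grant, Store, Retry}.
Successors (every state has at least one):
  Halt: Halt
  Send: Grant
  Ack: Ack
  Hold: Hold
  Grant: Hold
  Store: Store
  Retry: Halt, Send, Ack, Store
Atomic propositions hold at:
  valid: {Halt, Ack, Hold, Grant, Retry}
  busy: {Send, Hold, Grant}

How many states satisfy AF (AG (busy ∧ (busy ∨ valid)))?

3

Sat(busy ∨ valid) = {Halt, Send, Ack, Hold, Grant, Retry}
Sat(busy ∧ (busy ∨ valid)) = {Send, Hold, Grant}
AG (busy ∧ (busy ∨ valid)): greatest fixpoint, start Z0 = {Send, Hold, Grant}, keep only states in Sat with every successor in Z. Already a fixed point.
Sat(AG (busy ∧ (busy ∨ valid))) = {Send, Hold, Grant}
AF (AG (busy ∧ (busy ∨ valid))): least fixpoint, start Z0 = {Send, Hold, Grant}, add states with every successor in Z. Already a fixed point.
Sat(AF (AG (busy ∧ (busy ∨ valid)))) = {Send, Hold, Grant}
|Sat(AF (AG (busy ∧ (busy ∨ valid))))| = |{Send, Hold, Grant}| = 3.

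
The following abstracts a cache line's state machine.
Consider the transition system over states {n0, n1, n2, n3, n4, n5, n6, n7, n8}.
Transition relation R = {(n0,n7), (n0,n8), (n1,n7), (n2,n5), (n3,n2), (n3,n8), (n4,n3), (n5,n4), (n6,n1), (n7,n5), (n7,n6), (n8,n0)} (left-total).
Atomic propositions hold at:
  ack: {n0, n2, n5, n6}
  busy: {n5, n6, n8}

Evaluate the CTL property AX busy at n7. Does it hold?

Sat(AX busy) = {s : every successor in {n5, n6, n8}} = {n2, n7}
n7 ∈ Sat(AX busy) = {n2, n7}, so the formula holds at n7.

Yes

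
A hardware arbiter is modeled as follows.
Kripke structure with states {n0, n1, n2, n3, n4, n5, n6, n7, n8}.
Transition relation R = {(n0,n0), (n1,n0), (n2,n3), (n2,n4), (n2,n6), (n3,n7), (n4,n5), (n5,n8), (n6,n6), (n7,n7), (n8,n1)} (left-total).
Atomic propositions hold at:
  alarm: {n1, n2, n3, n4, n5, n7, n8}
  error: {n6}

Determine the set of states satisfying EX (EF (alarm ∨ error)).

{n2, n3, n4, n5, n6, n7, n8}

Sat(alarm ∨ error) = {n1, n2, n3, n4, n5, n6, n7, n8}
EF (alarm ∨ error): least fixpoint, start Z0 = {n1, n2, n3, n4, n5, n6, n7, n8}, add states with some successor in Z. Already a fixed point.
Sat(EF (alarm ∨ error)) = {n1, n2, n3, n4, n5, n6, n7, n8}
Sat(EX (EF (alarm ∨ error))) = {s : some successor in {n1, n2, n3, n4, n5, n6, n7, n8}} = {n2, n3, n4, n5, n6, n7, n8}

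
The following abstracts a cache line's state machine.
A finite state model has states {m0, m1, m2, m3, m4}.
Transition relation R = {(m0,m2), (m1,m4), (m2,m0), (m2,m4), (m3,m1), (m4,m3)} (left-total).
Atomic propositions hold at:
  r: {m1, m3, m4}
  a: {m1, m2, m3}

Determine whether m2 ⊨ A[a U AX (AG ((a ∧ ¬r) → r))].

Sat(¬r) = {m0, m2}
Sat(a ∧ ¬r) = {m2}
Sat((a ∧ ¬r) → r) = {m0, m1, m3, m4}
AG ((a ∧ ¬r) → r): greatest fixpoint, start Z0 = {m0, m1, m3, m4}, keep only states in Sat with every successor in Z. Z1 = {m1, m3, m4}; fixed.
Sat(AG ((a ∧ ¬r) → r)) = {m1, m3, m4}
Sat(AX (AG ((a ∧ ¬r) → r))) = {s : every successor in {m1, m3, m4}} = {m1, m3, m4}
A[a U AX (AG ((a ∧ ¬r) → r))]: least fixpoint, start Z0 = Sat(AX (AG ((a ∧ ¬r) → r))) = {m1, m3, m4}, add states in Sat(a) with every successor in Z. Already a fixed point.
Sat(A[a U AX (AG ((a ∧ ¬r) → r))]) = {m1, m3, m4}
m2 ∉ Sat(A[a U AX (AG ((a ∧ ¬r) → r))]) = {m1, m3, m4}, so the formula does not hold at m2.

No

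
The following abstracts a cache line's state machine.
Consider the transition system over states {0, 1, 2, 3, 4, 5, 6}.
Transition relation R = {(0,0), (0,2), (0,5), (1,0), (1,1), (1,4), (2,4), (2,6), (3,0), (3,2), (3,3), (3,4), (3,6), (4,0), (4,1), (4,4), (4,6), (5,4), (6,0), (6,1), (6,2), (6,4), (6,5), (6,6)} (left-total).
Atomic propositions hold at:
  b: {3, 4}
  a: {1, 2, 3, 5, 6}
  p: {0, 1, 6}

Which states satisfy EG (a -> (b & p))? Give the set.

Sat(b & p) = ∅
Sat(a -> (b & p)) = {0, 4}
EG (a -> (b & p)): greatest fixpoint, start Z0 = {0, 4}, keep only states in Sat with some successor in Z. Already a fixed point.
Sat(EG (a -> (b & p))) = {0, 4}

{0, 4}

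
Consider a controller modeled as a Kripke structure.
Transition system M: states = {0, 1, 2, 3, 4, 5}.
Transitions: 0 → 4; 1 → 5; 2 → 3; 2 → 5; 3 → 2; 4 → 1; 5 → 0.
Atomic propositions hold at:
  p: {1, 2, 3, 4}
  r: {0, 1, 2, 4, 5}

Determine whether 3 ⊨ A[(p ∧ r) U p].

Sat(p ∧ r) = {1, 2, 4}
A[(p ∧ r) U p]: least fixpoint, start Z0 = Sat(p) = {1, 2, 3, 4}, add states in Sat(p ∧ r) with every successor in Z. Already a fixed point.
Sat(A[(p ∧ r) U p]) = {1, 2, 3, 4}
3 ∈ Sat(A[(p ∧ r) U p]) = {1, 2, 3, 4}, so the formula holds at 3.

Yes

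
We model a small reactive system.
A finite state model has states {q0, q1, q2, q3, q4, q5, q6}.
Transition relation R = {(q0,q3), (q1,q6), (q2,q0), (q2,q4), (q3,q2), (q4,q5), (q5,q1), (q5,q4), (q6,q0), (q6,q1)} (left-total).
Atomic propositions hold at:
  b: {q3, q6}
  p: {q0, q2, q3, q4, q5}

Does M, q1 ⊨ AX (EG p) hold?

No

EG p: greatest fixpoint, start Z0 = {q0, q2, q3, q4, q5}, keep only states in Sat with some successor in Z. Already a fixed point.
Sat(EG p) = {q0, q2, q3, q4, q5}
Sat(AX (EG p)) = {s : every successor in {q0, q2, q3, q4, q5}} = {q0, q2, q3, q4}
q1 ∉ Sat(AX (EG p)) = {q0, q2, q3, q4}, so the formula does not hold at q1.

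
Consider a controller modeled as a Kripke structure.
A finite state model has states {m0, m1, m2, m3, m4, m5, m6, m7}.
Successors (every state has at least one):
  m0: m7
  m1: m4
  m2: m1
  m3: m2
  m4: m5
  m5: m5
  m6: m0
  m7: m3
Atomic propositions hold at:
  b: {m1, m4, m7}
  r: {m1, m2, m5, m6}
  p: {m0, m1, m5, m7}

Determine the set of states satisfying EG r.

{m5}

EG r: greatest fixpoint, start Z0 = {m1, m2, m5, m6}, keep only states in Sat with some successor in Z. Z1 = {m2, m5}; Z2 = {m5}; fixed.
Sat(EG r) = {m5}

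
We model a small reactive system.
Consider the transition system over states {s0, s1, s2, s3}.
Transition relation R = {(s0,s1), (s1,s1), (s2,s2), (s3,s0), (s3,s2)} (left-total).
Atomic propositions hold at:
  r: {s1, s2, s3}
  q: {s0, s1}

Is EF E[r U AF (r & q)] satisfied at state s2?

No

Sat(r & q) = {s1}
AF (r & q): least fixpoint, start Z0 = {s1}, add states with every successor in Z. Z1 = {s0, s1}; fixed.
Sat(AF (r & q)) = {s0, s1}
E[r U AF (r & q)]: least fixpoint, start Z0 = Sat(AF (r & q)) = {s0, s1}, add states in Sat(r) with some successor in Z. Z1 = {s0, s1, s3}; fixed.
Sat(E[r U AF (r & q)]) = {s0, s1, s3}
EF E[r U AF (r & q)]: least fixpoint, start Z0 = {s0, s1, s3}, add states with some successor in Z. Already a fixed point.
Sat(EF E[r U AF (r & q)]) = {s0, s1, s3}
s2 ∉ Sat(EF E[r U AF (r & q)]) = {s0, s1, s3}, so the formula does not hold at s2.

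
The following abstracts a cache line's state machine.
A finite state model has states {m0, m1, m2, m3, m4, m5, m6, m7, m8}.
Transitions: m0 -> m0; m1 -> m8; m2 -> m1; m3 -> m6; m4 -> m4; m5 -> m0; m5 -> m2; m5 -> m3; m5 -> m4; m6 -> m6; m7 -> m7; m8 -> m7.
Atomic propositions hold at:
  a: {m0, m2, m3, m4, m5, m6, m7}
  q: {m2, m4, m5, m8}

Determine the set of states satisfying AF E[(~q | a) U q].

{m1, m2, m4, m5, m8}

Sat(~q) = {m0, m1, m3, m6, m7}
Sat(~q | a) = {m0, m1, m2, m3, m4, m5, m6, m7}
E[(~q | a) U q]: least fixpoint, start Z0 = Sat(q) = {m2, m4, m5, m8}, add states in Sat(~q | a) with some successor in Z. Z1 = {m1, m2, m4, m5, m8}; fixed.
Sat(E[(~q | a) U q]) = {m1, m2, m4, m5, m8}
AF E[(~q | a) U q]: least fixpoint, start Z0 = {m1, m2, m4, m5, m8}, add states with every successor in Z. Already a fixed point.
Sat(AF E[(~q | a) U q]) = {m1, m2, m4, m5, m8}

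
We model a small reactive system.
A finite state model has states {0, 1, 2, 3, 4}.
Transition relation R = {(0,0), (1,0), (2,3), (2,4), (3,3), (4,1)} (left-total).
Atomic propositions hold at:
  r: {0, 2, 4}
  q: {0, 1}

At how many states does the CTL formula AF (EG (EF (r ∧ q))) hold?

Sat(r ∧ q) = {0}
EF (r ∧ q): least fixpoint, start Z0 = {0}, add states with some successor in Z. Z1 = {0, 1}; Z2 = {0, 1, 4}; Z3 = {0, 1, 2, 4}; fixed.
Sat(EF (r ∧ q)) = {0, 1, 2, 4}
EG (EF (r ∧ q)): greatest fixpoint, start Z0 = {0, 1, 2, 4}, keep only states in Sat with some successor in Z. Already a fixed point.
Sat(EG (EF (r ∧ q))) = {0, 1, 2, 4}
AF (EG (EF (r ∧ q))): least fixpoint, start Z0 = {0, 1, 2, 4}, add states with every successor in Z. Already a fixed point.
Sat(AF (EG (EF (r ∧ q)))) = {0, 1, 2, 4}
|Sat(AF (EG (EF (r ∧ q))))| = |{0, 1, 2, 4}| = 4.

4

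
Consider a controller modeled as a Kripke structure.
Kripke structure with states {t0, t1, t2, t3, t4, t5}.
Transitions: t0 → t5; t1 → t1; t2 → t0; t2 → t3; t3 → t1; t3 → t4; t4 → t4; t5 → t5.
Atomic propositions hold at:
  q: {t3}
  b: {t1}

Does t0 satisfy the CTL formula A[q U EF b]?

No

EF b: least fixpoint, start Z0 = {t1}, add states with some successor in Z. Z1 = {t1, t3}; Z2 = {t1, t2, t3}; fixed.
Sat(EF b) = {t1, t2, t3}
A[q U EF b]: least fixpoint, start Z0 = Sat(EF b) = {t1, t2, t3}, add states in Sat(q) with every successor in Z. Already a fixed point.
Sat(A[q U EF b]) = {t1, t2, t3}
t0 ∉ Sat(A[q U EF b]) = {t1, t2, t3}, so the formula does not hold at t0.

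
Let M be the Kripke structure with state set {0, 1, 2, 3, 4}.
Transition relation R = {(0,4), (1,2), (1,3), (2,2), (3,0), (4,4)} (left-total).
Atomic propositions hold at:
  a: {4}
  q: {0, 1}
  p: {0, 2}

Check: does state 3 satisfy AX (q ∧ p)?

Yes

Sat(q ∧ p) = {0}
Sat(AX (q ∧ p)) = {s : every successor in {0}} = {3}
3 ∈ Sat(AX (q ∧ p)) = {3}, so the formula holds at 3.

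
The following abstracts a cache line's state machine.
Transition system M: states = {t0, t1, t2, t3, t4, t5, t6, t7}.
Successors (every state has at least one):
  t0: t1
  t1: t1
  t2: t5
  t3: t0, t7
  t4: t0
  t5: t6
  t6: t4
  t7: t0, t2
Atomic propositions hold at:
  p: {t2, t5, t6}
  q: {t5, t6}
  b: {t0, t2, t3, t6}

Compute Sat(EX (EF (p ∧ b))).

{t2, t3, t5, t7}

Sat(p ∧ b) = {t2, t6}
EF (p ∧ b): least fixpoint, start Z0 = {t2, t6}, add states with some successor in Z. Z1 = {t2, t5, t6, t7}; Z2 = {t2, t3, t5, t6, t7}; fixed.
Sat(EF (p ∧ b)) = {t2, t3, t5, t6, t7}
Sat(EX (EF (p ∧ b))) = {s : some successor in {t2, t3, t5, t6, t7}} = {t2, t3, t5, t7}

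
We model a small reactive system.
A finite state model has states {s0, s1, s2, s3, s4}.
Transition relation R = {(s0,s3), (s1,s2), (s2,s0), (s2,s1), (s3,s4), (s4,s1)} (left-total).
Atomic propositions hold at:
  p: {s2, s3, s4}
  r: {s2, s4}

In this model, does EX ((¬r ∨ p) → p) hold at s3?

Sat(¬r) = {s0, s1, s3}
Sat(¬r ∨ p) = {s0, s1, s2, s3, s4}
Sat((¬r ∨ p) → p) = {s2, s3, s4}
Sat(EX ((¬r ∨ p) → p)) = {s : some successor in {s2, s3, s4}} = {s0, s1, s3}
s3 ∈ Sat(EX ((¬r ∨ p) → p)) = {s0, s1, s3}, so the formula holds at s3.

Yes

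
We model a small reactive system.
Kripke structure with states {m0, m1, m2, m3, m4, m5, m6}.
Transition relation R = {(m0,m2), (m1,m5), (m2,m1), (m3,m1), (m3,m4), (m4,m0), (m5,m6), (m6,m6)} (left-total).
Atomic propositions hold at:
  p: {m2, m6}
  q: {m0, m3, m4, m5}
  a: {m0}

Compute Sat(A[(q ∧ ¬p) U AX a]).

Sat(¬p) = {m0, m1, m3, m4, m5}
Sat(q ∧ ¬p) = {m0, m3, m4, m5}
Sat(AX a) = {s : every successor in {m0}} = {m4}
A[(q ∧ ¬p) U AX a]: least fixpoint, start Z0 = Sat(AX a) = {m4}, add states in Sat(q ∧ ¬p) with every successor in Z. Already a fixed point.
Sat(A[(q ∧ ¬p) U AX a]) = {m4}

{m4}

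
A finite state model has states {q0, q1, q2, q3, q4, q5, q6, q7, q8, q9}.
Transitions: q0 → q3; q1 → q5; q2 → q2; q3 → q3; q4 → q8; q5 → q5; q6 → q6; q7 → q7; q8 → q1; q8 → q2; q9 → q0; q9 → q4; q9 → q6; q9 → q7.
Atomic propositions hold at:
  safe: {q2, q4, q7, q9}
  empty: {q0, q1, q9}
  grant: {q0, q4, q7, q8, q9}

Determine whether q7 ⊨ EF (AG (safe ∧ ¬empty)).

Yes

Sat(¬empty) = {q2, q3, q4, q5, q6, q7, q8}
Sat(safe ∧ ¬empty) = {q2, q4, q7}
AG (safe ∧ ¬empty): greatest fixpoint, start Z0 = {q2, q4, q7}, keep only states in Sat with every successor in Z. Z1 = {q2, q7}; fixed.
Sat(AG (safe ∧ ¬empty)) = {q2, q7}
EF (AG (safe ∧ ¬empty)): least fixpoint, start Z0 = {q2, q7}, add states with some successor in Z. Z1 = {q2, q7, q8, q9}; Z2 = {q2, q4, q7, q8, q9}; fixed.
Sat(EF (AG (safe ∧ ¬empty))) = {q2, q4, q7, q8, q9}
q7 ∈ Sat(EF (AG (safe ∧ ¬empty))) = {q2, q4, q7, q8, q9}, so the formula holds at q7.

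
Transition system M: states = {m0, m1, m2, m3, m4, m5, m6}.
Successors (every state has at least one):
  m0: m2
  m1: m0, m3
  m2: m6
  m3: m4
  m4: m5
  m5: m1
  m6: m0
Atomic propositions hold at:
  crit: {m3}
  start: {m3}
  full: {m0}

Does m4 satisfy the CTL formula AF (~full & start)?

Sat(~full) = {m1, m2, m3, m4, m5, m6}
Sat(~full & start) = {m3}
AF (~full & start): least fixpoint, start Z0 = {m3}, add states with every successor in Z. Already a fixed point.
Sat(AF (~full & start)) = {m3}
m4 ∉ Sat(AF (~full & start)) = {m3}, so the formula does not hold at m4.

No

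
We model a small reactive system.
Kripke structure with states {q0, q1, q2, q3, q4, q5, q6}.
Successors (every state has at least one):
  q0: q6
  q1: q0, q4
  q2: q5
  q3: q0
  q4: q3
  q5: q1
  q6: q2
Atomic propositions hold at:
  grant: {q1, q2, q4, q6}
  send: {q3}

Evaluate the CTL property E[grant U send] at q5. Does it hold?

No

E[grant U send]: least fixpoint, start Z0 = Sat(send) = {q3}, add states in Sat(grant) with some successor in Z. Z1 = {q3, q4}; Z2 = {q1, q3, q4}; fixed.
Sat(E[grant U send]) = {q1, q3, q4}
q5 ∉ Sat(E[grant U send]) = {q1, q3, q4}, so the formula does not hold at q5.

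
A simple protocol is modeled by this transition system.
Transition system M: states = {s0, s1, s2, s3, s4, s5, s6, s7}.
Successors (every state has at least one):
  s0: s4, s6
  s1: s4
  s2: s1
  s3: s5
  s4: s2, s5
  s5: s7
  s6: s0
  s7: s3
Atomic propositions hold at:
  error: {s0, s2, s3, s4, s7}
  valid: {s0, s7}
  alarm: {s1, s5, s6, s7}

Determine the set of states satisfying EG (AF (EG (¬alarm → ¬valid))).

Sat(¬alarm) = {s0, s2, s3, s4}
Sat(¬valid) = {s1, s2, s3, s4, s5, s6}
Sat(¬alarm → ¬valid) = {s1, s2, s3, s4, s5, s6, s7}
EG (¬alarm → ¬valid): greatest fixpoint, start Z0 = {s1, s2, s3, s4, s5, s6, s7}, keep only states in Sat with some successor in Z. Z1 = {s1, s2, s3, s4, s5, s7}; fixed.
Sat(EG (¬alarm → ¬valid)) = {s1, s2, s3, s4, s5, s7}
AF (EG (¬alarm → ¬valid)): least fixpoint, start Z0 = {s1, s2, s3, s4, s5, s7}, add states with every successor in Z. Already a fixed point.
Sat(AF (EG (¬alarm → ¬valid))) = {s1, s2, s3, s4, s5, s7}
EG (AF (EG (¬alarm → ¬valid))): greatest fixpoint, start Z0 = {s1, s2, s3, s4, s5, s7}, keep only states in Sat with some successor in Z. Already a fixed point.
Sat(EG (AF (EG (¬alarm → ¬valid)))) = {s1, s2, s3, s4, s5, s7}

{s1, s2, s3, s4, s5, s7}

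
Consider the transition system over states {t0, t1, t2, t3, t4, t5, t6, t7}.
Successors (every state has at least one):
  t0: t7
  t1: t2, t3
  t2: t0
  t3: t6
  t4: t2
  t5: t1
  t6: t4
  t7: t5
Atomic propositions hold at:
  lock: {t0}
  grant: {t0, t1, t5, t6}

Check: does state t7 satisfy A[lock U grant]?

A[lock U grant]: least fixpoint, start Z0 = Sat(grant) = {t0, t1, t5, t6}, add states in Sat(lock) with every successor in Z. Already a fixed point.
Sat(A[lock U grant]) = {t0, t1, t5, t6}
t7 ∉ Sat(A[lock U grant]) = {t0, t1, t5, t6}, so the formula does not hold at t7.

No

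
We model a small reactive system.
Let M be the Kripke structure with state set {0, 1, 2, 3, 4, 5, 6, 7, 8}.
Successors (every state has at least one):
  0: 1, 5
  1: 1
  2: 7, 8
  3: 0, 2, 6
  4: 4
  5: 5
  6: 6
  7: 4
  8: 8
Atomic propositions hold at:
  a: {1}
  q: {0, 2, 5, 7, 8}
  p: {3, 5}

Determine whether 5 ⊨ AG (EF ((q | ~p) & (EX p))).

Yes

Sat(~p) = {0, 1, 2, 4, 6, 7, 8}
Sat(q | ~p) = {0, 1, 2, 4, 5, 6, 7, 8}
Sat(EX p) = {s : some successor in {3, 5}} = {0, 5}
Sat((q | ~p) & (EX p)) = {0, 5}
EF ((q | ~p) & (EX p)): least fixpoint, start Z0 = {0, 5}, add states with some successor in Z. Z1 = {0, 3, 5}; fixed.
Sat(EF ((q | ~p) & (EX p))) = {0, 3, 5}
AG (EF ((q | ~p) & (EX p))): greatest fixpoint, start Z0 = {0, 3, 5}, keep only states in Sat with every successor in Z. Z1 = {5}; fixed.
Sat(AG (EF ((q | ~p) & (EX p)))) = {5}
5 ∈ Sat(AG (EF ((q | ~p) & (EX p)))) = {5}, so the formula holds at 5.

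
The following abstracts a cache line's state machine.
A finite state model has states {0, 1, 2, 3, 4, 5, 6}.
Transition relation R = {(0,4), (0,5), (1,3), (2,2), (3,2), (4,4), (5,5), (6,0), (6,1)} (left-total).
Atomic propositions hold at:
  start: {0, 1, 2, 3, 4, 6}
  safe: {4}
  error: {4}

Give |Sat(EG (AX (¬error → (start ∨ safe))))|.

Sat(¬error) = {0, 1, 2, 3, 5, 6}
Sat(start ∨ safe) = {0, 1, 2, 3, 4, 6}
Sat(¬error → (start ∨ safe)) = {0, 1, 2, 3, 4, 6}
Sat(AX (¬error → (start ∨ safe))) = {s : every successor in {0, 1, 2, 3, 4, 6}} = {1, 2, 3, 4, 6}
EG (AX (¬error → (start ∨ safe))): greatest fixpoint, start Z0 = {1, 2, 3, 4, 6}, keep only states in Sat with some successor in Z. Already a fixed point.
Sat(EG (AX (¬error → (start ∨ safe)))) = {1, 2, 3, 4, 6}
|Sat(EG (AX (¬error → (start ∨ safe))))| = |{1, 2, 3, 4, 6}| = 5.

5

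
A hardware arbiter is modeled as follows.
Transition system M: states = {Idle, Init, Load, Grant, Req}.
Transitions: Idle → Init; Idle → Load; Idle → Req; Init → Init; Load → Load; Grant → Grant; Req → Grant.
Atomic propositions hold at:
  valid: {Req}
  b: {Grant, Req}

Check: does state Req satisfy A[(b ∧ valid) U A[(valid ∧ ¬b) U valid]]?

Sat(b ∧ valid) = {Req}
Sat(¬b) = {Idle, Init, Load}
Sat(valid ∧ ¬b) = ∅
A[(valid ∧ ¬b) U valid]: least fixpoint, start Z0 = Sat(valid) = {Req}, add states in Sat(valid ∧ ¬b) with every successor in Z. Already a fixed point.
Sat(A[(valid ∧ ¬b) U valid]) = {Req}
A[(b ∧ valid) U A[(valid ∧ ¬b) U valid]]: least fixpoint, start Z0 = Sat(A[(valid ∧ ¬b) U valid]) = {Req}, add states in Sat(b ∧ valid) with every successor in Z. Already a fixed point.
Sat(A[(b ∧ valid) U A[(valid ∧ ¬b) U valid]]) = {Req}
Req ∈ Sat(A[(b ∧ valid) U A[(valid ∧ ¬b) U valid]]) = {Req}, so the formula holds at Req.

Yes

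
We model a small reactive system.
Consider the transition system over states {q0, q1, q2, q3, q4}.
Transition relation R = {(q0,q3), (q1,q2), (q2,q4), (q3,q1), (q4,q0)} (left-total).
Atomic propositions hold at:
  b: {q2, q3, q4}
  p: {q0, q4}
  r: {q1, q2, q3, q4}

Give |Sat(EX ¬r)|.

Sat(¬r) = {q0}
Sat(EX ¬r) = {s : some successor in {q0}} = {q4}
|Sat(EX ¬r)| = |{q4}| = 1.

1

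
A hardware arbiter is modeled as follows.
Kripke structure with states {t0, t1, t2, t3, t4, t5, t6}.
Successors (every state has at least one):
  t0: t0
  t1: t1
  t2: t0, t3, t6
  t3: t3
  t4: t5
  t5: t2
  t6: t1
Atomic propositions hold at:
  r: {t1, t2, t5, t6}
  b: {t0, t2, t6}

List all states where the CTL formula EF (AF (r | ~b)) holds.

{t1, t2, t3, t4, t5, t6}

Sat(~b) = {t1, t3, t4, t5}
Sat(r | ~b) = {t1, t2, t3, t4, t5, t6}
AF (r | ~b): least fixpoint, start Z0 = {t1, t2, t3, t4, t5, t6}, add states with every successor in Z. Already a fixed point.
Sat(AF (r | ~b)) = {t1, t2, t3, t4, t5, t6}
EF (AF (r | ~b)): least fixpoint, start Z0 = {t1, t2, t3, t4, t5, t6}, add states with some successor in Z. Already a fixed point.
Sat(EF (AF (r | ~b))) = {t1, t2, t3, t4, t5, t6}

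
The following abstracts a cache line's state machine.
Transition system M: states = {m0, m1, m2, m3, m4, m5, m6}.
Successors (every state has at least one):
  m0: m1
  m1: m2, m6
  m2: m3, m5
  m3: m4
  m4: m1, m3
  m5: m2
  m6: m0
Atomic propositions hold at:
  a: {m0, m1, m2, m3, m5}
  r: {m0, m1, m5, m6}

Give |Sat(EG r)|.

EG r: greatest fixpoint, start Z0 = {m0, m1, m5, m6}, keep only states in Sat with some successor in Z. Z1 = {m0, m1, m6}; fixed.
Sat(EG r) = {m0, m1, m6}
|Sat(EG r)| = |{m0, m1, m6}| = 3.

3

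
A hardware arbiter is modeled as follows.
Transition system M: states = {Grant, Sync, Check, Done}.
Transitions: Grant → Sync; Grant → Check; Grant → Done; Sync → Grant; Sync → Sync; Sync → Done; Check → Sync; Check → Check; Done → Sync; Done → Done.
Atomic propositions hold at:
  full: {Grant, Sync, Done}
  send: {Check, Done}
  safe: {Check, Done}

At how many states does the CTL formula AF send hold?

AF send: least fixpoint, start Z0 = {Check, Done}, add states with every successor in Z. Already a fixed point.
Sat(AF send) = {Check, Done}
|Sat(AF send)| = |{Check, Done}| = 2.

2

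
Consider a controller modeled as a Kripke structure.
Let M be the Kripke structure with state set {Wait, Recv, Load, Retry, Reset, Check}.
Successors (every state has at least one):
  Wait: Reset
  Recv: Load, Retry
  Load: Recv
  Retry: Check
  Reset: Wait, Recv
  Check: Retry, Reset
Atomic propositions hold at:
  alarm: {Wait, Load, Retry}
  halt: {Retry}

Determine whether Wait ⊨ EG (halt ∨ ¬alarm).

No

Sat(¬alarm) = {Recv, Reset, Check}
Sat(halt ∨ ¬alarm) = {Recv, Retry, Reset, Check}
EG (halt ∨ ¬alarm): greatest fixpoint, start Z0 = {Recv, Retry, Reset, Check}, keep only states in Sat with some successor in Z. Already a fixed point.
Sat(EG (halt ∨ ¬alarm)) = {Recv, Retry, Reset, Check}
Wait ∉ Sat(EG (halt ∨ ¬alarm)) = {Recv, Retry, Reset, Check}, so the formula does not hold at Wait.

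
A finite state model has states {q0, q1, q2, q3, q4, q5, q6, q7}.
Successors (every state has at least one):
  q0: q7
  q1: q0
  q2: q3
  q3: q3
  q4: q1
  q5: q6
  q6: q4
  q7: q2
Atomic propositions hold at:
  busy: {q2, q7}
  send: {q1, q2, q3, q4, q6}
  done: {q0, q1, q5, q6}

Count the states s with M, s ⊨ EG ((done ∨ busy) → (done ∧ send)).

1

Sat(done ∨ busy) = {q0, q1, q2, q5, q6, q7}
Sat(done ∧ send) = {q1, q6}
Sat((done ∨ busy) → (done ∧ send)) = {q1, q3, q4, q6}
EG ((done ∨ busy) → (done ∧ send)): greatest fixpoint, start Z0 = {q1, q3, q4, q6}, keep only states in Sat with some successor in Z. Z1 = {q3, q4, q6}; Z2 = {q3, q6}; Z3 = {q3}; fixed.
Sat(EG ((done ∨ busy) → (done ∧ send))) = {q3}
|Sat(EG ((done ∨ busy) → (done ∧ send)))| = |{q3}| = 1.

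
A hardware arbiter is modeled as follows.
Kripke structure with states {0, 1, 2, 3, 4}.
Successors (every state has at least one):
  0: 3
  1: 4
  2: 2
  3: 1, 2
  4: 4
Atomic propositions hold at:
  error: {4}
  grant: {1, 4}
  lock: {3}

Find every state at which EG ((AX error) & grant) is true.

{1, 4}

Sat(AX error) = {s : every successor in {4}} = {1, 4}
Sat((AX error) & grant) = {1, 4}
EG ((AX error) & grant): greatest fixpoint, start Z0 = {1, 4}, keep only states in Sat with some successor in Z. Already a fixed point.
Sat(EG ((AX error) & grant)) = {1, 4}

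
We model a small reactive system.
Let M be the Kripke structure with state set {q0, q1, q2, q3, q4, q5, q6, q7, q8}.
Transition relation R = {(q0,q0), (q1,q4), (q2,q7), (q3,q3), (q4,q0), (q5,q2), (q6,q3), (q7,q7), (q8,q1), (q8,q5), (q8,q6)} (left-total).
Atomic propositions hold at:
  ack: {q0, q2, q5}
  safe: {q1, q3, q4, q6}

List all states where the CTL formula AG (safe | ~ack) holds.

Sat(~ack) = {q1, q3, q4, q6, q7, q8}
Sat(safe | ~ack) = {q1, q3, q4, q6, q7, q8}
AG (safe | ~ack): greatest fixpoint, start Z0 = {q1, q3, q4, q6, q7, q8}, keep only states in Sat with every successor in Z. Z1 = {q1, q3, q6, q7}; Z2 = {q3, q6, q7}; fixed.
Sat(AG (safe | ~ack)) = {q3, q6, q7}

{q3, q6, q7}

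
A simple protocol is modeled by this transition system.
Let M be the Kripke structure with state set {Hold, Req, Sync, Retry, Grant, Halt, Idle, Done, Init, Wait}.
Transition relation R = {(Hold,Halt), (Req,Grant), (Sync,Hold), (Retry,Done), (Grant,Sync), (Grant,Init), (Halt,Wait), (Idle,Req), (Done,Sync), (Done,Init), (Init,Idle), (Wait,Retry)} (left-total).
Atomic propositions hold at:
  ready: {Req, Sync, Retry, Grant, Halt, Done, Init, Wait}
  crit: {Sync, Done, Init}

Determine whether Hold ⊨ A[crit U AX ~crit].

Sat(~crit) = {Hold, Req, Retry, Grant, Halt, Idle, Wait}
Sat(AX ~crit) = {s : every successor in {Hold, Req, Retry, Grant, Halt, Idle, Wait}} = {Hold, Req, Sync, Halt, Idle, Init, Wait}
A[crit U AX ~crit]: least fixpoint, start Z0 = Sat(AX ~crit) = {Hold, Req, Sync, Halt, Idle, Init, Wait}, add states in Sat(crit) with every successor in Z. Z1 = {Hold, Req, Sync, Halt, Idle, Done, Init, Wait}; fixed.
Sat(A[crit U AX ~crit]) = {Hold, Req, Sync, Halt, Idle, Done, Init, Wait}
Hold ∈ Sat(A[crit U AX ~crit]) = {Hold, Req, Sync, Halt, Idle, Done, Init, Wait}, so the formula holds at Hold.

Yes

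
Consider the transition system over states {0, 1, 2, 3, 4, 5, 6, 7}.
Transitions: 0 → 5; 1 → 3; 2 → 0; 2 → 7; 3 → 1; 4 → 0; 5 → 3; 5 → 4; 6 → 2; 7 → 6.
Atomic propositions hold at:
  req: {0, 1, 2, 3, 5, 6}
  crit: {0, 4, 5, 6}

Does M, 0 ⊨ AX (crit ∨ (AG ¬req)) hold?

Yes

Sat(¬req) = {4, 7}
AG ¬req: greatest fixpoint, start Z0 = {4, 7}, keep only states in Sat with every successor in Z. Z1 = ∅; fixed.
Sat(AG ¬req) = ∅
Sat(crit ∨ (AG ¬req)) = {0, 4, 5, 6}
Sat(AX (crit ∨ (AG ¬req))) = {s : every successor in {0, 4, 5, 6}} = {0, 4, 7}
0 ∈ Sat(AX (crit ∨ (AG ¬req))) = {0, 4, 7}, so the formula holds at 0.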